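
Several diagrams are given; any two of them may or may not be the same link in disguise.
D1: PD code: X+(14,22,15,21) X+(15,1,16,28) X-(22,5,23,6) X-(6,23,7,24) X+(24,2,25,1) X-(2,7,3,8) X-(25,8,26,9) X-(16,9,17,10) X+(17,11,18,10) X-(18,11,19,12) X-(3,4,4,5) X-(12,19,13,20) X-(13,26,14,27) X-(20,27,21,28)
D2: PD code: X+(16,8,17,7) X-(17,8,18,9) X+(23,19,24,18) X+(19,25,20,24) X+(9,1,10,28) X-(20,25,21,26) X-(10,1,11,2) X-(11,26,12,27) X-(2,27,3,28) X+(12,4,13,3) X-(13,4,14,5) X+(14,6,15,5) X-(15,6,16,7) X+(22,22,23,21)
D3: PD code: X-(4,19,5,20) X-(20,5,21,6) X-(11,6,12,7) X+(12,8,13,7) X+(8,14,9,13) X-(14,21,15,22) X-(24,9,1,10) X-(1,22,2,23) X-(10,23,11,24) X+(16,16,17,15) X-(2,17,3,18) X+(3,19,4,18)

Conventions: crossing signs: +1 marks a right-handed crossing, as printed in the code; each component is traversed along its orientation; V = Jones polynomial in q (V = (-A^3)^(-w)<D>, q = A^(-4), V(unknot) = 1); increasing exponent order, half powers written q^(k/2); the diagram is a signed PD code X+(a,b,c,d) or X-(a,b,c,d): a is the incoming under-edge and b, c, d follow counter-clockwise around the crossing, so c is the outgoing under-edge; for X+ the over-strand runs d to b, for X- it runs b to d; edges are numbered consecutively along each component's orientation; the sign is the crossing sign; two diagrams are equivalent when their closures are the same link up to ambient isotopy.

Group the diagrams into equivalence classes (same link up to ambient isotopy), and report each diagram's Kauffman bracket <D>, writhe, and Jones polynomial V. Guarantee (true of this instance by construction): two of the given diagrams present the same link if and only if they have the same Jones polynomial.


equivalence classes: {D1, D3} | {D2}
D1 (bracket A^-14 - A^-10 + 2A^-6 - A^-2 + A^2 - A^6; 14 crossings at w = -6): V = -q^-6 + q^-5 - q^-4 + 2q^-3 - q^-2 + q^-1
D2 (bracket 1; 14 crossings at w = 0): V = 1
V(D3) = -q^-6 + q^-5 - q^-4 + 2q^-3 - q^-2 + q^-1  (w -4, c 12, <D> = A^-8 - A^-4 + 2 - A^4 + A^8 - A^12)
observation: V(q) takes 2 values over 3 diagrams, fixing the grouping


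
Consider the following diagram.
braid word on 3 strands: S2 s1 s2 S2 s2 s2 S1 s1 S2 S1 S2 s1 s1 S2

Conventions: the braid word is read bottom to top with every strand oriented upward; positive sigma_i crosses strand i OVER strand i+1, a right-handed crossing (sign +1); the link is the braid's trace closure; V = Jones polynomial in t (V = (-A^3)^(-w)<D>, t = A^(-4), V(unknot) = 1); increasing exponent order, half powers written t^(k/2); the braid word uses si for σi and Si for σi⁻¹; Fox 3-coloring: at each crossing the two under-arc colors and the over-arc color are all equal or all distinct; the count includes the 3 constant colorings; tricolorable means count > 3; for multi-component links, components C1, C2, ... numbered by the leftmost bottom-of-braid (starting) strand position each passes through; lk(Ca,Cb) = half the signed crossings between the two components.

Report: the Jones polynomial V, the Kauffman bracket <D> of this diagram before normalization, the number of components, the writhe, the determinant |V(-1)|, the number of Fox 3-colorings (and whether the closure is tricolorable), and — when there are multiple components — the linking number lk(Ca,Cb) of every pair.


Jones polynomial: V(t) = -t^-3 + t^-2 - t^-1 + 3 - t + t^2 - t^3
<D> = -A^-12 + A^-8 - A^-4 + 3 - A^4 + A^8 - A^12; writhe 0
components 1, writhe 0 (14 crossings)
3-colorings: 27 of 3^14, det 9 — tricolorable
note: free reduction leaves σ2⁻¹ σ1 σ2 σ1⁻¹ σ2⁻¹ σ1 σ1 σ2⁻¹ of the original 14 letters


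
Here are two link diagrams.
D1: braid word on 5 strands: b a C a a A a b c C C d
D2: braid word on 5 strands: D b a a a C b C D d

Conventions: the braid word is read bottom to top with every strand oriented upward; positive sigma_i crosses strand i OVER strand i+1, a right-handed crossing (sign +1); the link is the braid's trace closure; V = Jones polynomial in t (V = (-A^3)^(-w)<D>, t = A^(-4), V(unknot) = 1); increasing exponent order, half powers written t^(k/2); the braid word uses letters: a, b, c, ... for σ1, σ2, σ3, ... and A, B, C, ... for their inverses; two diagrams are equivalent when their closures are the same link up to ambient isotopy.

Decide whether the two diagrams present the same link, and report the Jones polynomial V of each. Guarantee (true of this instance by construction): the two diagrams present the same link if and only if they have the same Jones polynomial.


equivalent: yes
D1 (bracket -A^-12 + 2A^-8 - 2A^-4 + 3 - 3A^4 + 2A^8 - A^12 + A^16; 12 crossings at w = +4): V = t^-1 - 1 + 2t - 3t^2 + 3t^3 - 2t^4 + 2t^5 - t^6
V(D2) = t^-1 - 1 + 2t - 3t^2 + 3t^3 - 2t^4 + 2t^5 - t^6  [10 crossings, <D> = -A^-18 + 2A^-14 - 2A^-10 + 3A^-6 - 3A^-2 + 2A^2 - A^6 + A^10, w = +2]
observation: D2 (10 crossings) and D1 (12) are Markov-related braid presentations


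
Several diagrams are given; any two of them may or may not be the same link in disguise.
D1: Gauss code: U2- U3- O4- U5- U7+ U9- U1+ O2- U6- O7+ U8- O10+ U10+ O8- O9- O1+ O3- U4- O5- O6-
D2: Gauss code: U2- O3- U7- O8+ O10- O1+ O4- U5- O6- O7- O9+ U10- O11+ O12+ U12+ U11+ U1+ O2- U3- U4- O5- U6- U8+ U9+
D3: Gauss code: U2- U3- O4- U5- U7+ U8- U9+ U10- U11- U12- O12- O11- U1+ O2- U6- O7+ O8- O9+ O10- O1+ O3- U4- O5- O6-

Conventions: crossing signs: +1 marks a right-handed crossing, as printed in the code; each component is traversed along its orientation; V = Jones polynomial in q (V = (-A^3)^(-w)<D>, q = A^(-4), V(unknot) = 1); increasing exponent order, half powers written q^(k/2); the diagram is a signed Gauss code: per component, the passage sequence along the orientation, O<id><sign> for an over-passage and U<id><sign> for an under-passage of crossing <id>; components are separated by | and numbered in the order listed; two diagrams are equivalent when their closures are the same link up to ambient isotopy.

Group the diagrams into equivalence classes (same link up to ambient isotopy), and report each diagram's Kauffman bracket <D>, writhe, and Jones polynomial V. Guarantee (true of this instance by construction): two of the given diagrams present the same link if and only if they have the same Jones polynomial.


classes: {D1, D2, D3}
V(D1) = -q^-6 + q^-5 - q^-4 + 2q^-3 - q^-2 + q^-1  [10 crossings, <D> = A^-8 - A^-4 + 2 - A^4 + A^8 - A^12, w = -4]
V(D2) = -q^-6 + q^-5 - q^-4 + 2q^-3 - q^-2 + q^-1  (w -2, c 12, <D> = A^-2 - A^2 + 2A^6 - A^10 + A^14 - A^18)
D3 (bracket A^-14 - A^-10 + 2A^-6 - A^-2 + A^2 - A^6; 12 crossings at w = -6): V = -q^-6 + q^-5 - q^-4 + 2q^-3 - q^-2 + q^-1
note: one V(q) for all 3 diagrams — one class (guaranteed)


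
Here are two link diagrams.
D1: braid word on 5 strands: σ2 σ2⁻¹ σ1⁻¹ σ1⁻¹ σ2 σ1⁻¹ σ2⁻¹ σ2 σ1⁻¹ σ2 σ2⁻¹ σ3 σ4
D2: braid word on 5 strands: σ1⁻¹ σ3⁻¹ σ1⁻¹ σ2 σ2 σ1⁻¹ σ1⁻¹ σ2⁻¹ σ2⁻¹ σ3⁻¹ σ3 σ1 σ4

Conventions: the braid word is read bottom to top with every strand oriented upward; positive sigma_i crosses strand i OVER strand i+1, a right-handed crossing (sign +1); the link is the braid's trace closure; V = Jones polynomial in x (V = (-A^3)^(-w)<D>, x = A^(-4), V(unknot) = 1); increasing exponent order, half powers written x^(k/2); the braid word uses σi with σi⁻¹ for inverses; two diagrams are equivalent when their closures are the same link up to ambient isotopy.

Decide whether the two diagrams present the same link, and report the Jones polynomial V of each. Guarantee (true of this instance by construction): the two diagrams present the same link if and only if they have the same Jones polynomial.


equivalent: no
D1 (bracket A^3 + A^11 - A^15 + A^19; 13 crossings at w = -1): V = -x^(-11/2) + x^(-9/2) - x^(-7/2) - x^(-3/2)
V(D2) = x^(-11/2) - x^(-9/2) + x^(-7/2) - 2x^(-5/2) + x^(-3/2) - 2x^(-1/2)  [13 crossings, <D> = 2A^-7 - A^-3 + 2A - A^5 + A^9 - A^13, w = -3]
observation: comparing 2 Jones polynomials yields 2 groups


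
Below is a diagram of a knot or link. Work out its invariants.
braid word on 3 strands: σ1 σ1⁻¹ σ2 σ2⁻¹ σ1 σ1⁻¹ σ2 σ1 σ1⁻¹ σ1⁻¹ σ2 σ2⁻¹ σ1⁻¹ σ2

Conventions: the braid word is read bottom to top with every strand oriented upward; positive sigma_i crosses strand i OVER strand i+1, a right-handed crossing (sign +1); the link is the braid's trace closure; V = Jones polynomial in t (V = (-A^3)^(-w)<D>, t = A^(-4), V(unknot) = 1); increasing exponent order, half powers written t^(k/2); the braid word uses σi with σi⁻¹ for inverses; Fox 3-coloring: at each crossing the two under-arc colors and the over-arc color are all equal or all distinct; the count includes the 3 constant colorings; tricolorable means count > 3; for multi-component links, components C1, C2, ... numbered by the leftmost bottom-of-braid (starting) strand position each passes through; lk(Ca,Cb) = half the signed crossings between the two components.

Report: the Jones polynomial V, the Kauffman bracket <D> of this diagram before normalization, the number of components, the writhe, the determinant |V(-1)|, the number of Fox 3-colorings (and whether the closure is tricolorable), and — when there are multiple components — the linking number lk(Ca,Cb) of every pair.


V(t) = t^-2 + 2 + t^2
bracket: A^-8 + 2 + A^8, w = 0
3 components, writhe 0, over 14 crossings
lk(C1,C2) = 0
linking number lk(C1,C3) = -1
lk(C2,C3): +1
det 4, colorings 3 of 3^14 — not tricolorable
observation: span 4 respects span(V) <= c + mu - 1 = 16 for this 3-component diagram


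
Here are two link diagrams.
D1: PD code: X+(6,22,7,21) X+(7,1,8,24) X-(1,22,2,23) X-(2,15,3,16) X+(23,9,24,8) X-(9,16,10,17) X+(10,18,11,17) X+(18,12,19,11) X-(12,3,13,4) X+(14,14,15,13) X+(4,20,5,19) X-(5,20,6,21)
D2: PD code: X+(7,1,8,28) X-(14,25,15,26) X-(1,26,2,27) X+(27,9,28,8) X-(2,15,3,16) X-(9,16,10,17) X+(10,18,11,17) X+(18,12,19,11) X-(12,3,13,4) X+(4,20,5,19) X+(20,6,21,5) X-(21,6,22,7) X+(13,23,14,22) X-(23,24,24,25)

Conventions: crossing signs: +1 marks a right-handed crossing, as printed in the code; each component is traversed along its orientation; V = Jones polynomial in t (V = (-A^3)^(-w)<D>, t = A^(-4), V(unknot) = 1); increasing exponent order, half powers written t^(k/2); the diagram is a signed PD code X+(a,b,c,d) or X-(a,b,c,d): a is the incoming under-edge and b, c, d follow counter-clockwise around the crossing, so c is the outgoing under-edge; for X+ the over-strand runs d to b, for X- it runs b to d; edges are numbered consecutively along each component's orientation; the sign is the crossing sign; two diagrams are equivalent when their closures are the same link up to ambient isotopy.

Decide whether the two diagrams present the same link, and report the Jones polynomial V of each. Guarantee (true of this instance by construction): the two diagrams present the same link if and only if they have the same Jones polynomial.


equivalent: yes
D1 (bracket A^-10 - A^-6 + A^-2 - 2A^2 + 2A^6 - A^10 + A^14; 12 crossings at w = +2): V = t^-2 - t^-1 + 2 - 2t + t^2 - t^3 + t^4
V(D2) = t^-2 - t^-1 + 2 - 2t + t^2 - t^3 + t^4  [14 crossings, <D> = A^-16 - A^-12 + A^-8 - 2A^-4 + 2 - A^4 + A^8, w = 0]
observation: Reidemeister moves carry D1 (12 crossings) to D2 (14)


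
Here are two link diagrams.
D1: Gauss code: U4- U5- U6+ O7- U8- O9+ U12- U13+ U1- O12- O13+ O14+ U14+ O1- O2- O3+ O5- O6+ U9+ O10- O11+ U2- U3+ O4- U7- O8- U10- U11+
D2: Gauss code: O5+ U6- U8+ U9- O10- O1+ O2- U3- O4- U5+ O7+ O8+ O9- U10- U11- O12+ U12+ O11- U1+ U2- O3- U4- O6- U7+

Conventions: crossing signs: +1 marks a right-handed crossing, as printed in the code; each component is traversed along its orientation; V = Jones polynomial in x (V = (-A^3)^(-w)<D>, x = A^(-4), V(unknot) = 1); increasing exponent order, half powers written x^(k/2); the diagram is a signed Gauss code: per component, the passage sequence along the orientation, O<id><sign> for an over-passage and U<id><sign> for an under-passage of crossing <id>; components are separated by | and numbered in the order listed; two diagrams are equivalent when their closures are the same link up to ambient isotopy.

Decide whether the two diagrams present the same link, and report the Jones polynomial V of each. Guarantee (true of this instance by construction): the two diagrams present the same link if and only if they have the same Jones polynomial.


equivalent: no
D1 (bracket A^-2 + A^6 - A^10; 14 crossings at w = -2): V = -x^-4 + x^-3 + x^-1
V(D2) = x^-5 - 2x^-4 + 2x^-3 - 2x^-2 + 2x^-1 - 1 + x  [12 crossings, <D> = A^-10 - A^-6 + 2A^-2 - 2A^2 + 2A^6 - 2A^10 + A^14, w = -2]
observation: 2 classes among 2 diagrams; unequal V(x) rules out equality


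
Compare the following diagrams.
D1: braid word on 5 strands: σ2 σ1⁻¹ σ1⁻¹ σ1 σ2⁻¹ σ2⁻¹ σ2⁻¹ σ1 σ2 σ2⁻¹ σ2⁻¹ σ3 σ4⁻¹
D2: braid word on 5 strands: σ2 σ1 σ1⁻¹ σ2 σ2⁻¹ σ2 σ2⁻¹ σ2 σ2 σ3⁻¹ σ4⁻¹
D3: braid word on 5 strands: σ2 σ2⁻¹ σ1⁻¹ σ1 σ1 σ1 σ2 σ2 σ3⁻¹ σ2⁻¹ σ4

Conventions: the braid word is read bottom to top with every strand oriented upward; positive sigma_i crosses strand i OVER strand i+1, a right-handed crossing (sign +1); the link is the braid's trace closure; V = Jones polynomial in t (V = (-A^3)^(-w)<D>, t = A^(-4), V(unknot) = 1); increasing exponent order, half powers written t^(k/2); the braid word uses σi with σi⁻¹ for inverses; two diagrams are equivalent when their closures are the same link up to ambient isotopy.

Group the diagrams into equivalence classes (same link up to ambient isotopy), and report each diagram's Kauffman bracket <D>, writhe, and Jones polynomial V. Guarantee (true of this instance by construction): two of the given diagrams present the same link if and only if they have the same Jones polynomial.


equivalence classes: {D1} | {D2} | {D3}
D1 (bracket A^-7 + A^-3 + A - A^9; 13 crossings at w = -3): V = t^(-9/2) - t^(-5/2) - t^(-3/2) - t^(-1/2)
V(D2) = -t^(1/2) - t^(3/2) - t^(5/2) + t^(9/2)  [11 crossings, <D> = -A^-15 + A^-7 + A^-3 + A, w = +1]
D3 (bracket A^-1 + A^7; 11 crossings at w = +3): V = -t^(1/2) - t^(5/2)
key observation: 3 values of V(t) split the 3 diagrams


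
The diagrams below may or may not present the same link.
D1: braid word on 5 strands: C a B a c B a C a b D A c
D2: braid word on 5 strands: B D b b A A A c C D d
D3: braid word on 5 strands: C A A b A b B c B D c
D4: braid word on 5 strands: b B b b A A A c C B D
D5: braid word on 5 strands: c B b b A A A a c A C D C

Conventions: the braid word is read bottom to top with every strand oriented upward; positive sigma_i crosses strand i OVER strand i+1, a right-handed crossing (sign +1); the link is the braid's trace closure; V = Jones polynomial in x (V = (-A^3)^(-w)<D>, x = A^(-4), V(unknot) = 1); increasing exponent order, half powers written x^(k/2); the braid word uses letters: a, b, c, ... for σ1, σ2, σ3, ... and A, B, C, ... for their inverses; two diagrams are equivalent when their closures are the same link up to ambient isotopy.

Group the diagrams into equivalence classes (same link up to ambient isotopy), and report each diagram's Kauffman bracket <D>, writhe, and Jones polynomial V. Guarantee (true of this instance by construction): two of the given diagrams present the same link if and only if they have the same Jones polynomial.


equivalence classes: {D1} | {D2, D4, D5} | {D3}
D1 (bracket -A^-15 + A^-7 + A^-3 + A; 13 crossings at w = +1): V = -x^(1/2) - x^(3/2) - x^(5/2) + x^(9/2)
V(D2) = x^(-9/2) - x^(-5/2) - x^(-3/2) - x^(-1/2)  (w -3, c 11, <D> = A^-7 + A^-3 + A - A^9)
V(D3) = -x^(-5/2) - x^(-1/2)  (w -3, c 11, <D> = A^-7 + A)
V(D4) = x^(-9/2) - x^(-5/2) - x^(-3/2) - x^(-1/2)  [11 crossings, <D> = A^-7 + A^-3 + A - A^9, w = -3]
D5 (bracket A^-7 + A^-3 + A - A^9; 13 crossings at w = -3): V = x^(-9/2) - x^(-5/2) - x^(-3/2) - x^(-1/2)
key observation: 3 values of V(x) split the 5 diagrams


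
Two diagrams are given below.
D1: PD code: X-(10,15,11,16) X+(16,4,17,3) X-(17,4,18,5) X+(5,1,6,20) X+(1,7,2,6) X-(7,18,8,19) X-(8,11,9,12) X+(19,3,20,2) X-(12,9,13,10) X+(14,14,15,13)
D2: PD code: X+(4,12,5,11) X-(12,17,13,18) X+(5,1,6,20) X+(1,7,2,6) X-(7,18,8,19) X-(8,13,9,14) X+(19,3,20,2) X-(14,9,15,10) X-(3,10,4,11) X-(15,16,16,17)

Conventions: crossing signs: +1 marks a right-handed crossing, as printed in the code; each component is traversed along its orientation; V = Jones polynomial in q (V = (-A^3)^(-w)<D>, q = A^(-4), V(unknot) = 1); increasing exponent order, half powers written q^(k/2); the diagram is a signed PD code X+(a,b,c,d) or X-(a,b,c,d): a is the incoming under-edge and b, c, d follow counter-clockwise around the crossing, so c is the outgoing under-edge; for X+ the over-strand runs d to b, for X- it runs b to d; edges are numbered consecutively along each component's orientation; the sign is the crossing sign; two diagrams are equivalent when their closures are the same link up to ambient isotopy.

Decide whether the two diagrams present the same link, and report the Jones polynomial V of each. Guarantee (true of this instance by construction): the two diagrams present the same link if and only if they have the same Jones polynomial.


equivalent: yes
D1 (bracket -A^-12 + A^-8 - A^-4 + 3 - A^4 + A^8 - A^12; 10 crossings at w = 0): V = -q^-3 + q^-2 - q^-1 + 3 - q + q^2 - q^3
V(D2) = -q^-3 + q^-2 - q^-1 + 3 - q + q^2 - q^3  [10 crossings, <D> = -A^-18 + A^-14 - A^-10 + 3A^-6 - A^-2 + A^2 - A^6, w = -2]
observation: all 2 diagrams share one V(q), hence one class


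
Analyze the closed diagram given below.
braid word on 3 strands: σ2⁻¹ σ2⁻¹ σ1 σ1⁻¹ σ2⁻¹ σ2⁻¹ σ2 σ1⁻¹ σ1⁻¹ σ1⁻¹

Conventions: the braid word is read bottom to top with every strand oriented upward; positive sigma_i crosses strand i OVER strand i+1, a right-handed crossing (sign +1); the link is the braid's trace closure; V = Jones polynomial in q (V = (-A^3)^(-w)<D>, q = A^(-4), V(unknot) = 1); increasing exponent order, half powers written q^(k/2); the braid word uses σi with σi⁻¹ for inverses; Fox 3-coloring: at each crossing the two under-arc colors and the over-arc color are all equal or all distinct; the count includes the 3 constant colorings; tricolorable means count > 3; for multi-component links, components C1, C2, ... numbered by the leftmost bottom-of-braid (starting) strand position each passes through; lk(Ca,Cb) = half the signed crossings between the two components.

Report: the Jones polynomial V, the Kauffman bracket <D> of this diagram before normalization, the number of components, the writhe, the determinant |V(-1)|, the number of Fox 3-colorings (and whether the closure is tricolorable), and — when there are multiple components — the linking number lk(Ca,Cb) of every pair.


Jones polynomial: V(q) = q^-8 - 2q^-7 + q^-6 - 2q^-5 + 2q^-4 + q^-2
<D> = A^-10 + 2A^-2 - 2A^2 + A^6 - 2A^10 + A^14; writhe -6
components 1, writhe -6 (10 crossings)
3-colorings: 27 of 3^10, det 9 — tricolorable
note: w = -6 shifts under R1 moves; the (-A^3)^(6) factor cancels that in V


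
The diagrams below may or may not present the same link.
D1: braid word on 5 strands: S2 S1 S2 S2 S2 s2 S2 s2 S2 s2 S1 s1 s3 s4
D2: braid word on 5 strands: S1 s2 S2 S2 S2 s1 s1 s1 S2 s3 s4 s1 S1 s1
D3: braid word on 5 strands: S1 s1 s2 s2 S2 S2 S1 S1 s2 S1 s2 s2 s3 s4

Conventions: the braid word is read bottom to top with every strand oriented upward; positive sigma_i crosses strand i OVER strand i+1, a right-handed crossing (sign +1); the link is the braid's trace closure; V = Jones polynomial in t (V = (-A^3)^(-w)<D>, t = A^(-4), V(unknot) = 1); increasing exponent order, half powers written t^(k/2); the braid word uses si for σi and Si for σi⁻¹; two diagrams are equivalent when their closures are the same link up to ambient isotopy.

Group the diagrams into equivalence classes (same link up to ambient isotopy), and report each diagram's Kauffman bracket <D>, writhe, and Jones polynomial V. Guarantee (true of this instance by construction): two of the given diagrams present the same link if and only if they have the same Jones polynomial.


equivalence classes: {D1} | {D2} | {D3}
D1 (bracket A^-2 + A^6 - A^10; 14 crossings at w = -2): V = -t^-4 + t^-3 + t^-1
V(D2) = -t^-3 + t^-2 - t^-1 + 3 - t + t^2 - t^3  (w +2, c 14, <D> = -A^-6 + A^-2 - A^2 + 3A^6 - A^10 + A^14 - A^18)
V(D3) = -t^-3 + 2t^-2 - 2t^-1 + 3 - 2t + 2t^2 - t^3  [14 crossings, <D> = -A^-6 + 2A^-2 - 2A^2 + 3A^6 - 2A^10 + 2A^14 - A^18, w = +2]
key observation: comparing 3 Jones polynomials yields 3 groups


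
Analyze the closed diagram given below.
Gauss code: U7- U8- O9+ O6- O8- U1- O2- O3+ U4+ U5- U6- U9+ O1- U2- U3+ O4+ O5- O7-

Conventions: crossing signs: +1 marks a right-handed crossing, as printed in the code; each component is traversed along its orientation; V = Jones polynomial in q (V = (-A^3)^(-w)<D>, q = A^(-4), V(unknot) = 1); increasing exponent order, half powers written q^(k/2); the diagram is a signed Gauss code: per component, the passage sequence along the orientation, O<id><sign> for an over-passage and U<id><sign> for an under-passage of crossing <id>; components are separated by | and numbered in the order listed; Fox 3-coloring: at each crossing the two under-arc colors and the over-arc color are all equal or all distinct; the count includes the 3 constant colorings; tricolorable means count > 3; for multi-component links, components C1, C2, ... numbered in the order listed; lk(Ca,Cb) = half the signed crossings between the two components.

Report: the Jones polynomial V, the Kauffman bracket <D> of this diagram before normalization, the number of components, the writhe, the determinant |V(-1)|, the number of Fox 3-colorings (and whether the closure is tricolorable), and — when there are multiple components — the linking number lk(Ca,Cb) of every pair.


V(q) = 1
bracket: -A^-9, w = -3
1 component, writhe -3, over 9 crossings
det 1, colorings 3 of 3^9 — not tricolorable
observation: w = -3 (over 9 crossings) is diagram-only; (-A^3)^(3) removes it from V


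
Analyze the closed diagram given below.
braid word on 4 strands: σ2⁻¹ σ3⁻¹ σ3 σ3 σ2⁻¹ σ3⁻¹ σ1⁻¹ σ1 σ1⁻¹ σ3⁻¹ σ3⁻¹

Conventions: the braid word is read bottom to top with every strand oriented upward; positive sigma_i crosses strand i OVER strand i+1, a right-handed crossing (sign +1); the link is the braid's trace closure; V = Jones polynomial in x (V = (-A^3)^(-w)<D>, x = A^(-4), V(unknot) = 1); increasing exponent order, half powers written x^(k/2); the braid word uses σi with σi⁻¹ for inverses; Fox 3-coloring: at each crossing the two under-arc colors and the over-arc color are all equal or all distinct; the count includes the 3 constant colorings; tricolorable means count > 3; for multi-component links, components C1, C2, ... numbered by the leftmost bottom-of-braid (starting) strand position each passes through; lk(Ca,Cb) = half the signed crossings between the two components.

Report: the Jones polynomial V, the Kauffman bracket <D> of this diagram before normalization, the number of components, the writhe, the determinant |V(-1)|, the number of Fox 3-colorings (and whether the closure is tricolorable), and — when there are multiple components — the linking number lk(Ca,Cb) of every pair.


Jones polynomial: V(x) = -x^-6 + x^-5 - x^-4 + 2x^-3 - x^-2 + x^-1
<D> = -A^-11 + A^-7 - 2A^-3 + A - A^5 + A^9; writhe -5
components 1, writhe -5 (11 crossings)
3-colorings: 3 of 3^11, det 7 — not tricolorable
note: w = -5 (over 11 crossings) is diagram-only; (-A^3)^(5) removes it from V


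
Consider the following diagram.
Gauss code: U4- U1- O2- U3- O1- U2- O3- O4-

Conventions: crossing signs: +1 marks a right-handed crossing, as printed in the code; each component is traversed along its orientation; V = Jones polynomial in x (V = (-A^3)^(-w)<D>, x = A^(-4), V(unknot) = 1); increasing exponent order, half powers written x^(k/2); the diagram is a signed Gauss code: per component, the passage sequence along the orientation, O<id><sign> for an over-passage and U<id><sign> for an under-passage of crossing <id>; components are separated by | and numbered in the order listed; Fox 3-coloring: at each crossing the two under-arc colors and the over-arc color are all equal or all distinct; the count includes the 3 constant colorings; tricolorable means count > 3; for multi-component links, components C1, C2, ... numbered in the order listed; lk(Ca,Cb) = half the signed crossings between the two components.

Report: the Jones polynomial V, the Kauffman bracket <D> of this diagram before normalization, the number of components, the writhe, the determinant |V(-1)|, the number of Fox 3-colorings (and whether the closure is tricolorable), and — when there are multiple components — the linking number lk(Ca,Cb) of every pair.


V = -x^-4 + x^-3 + x^-1
<D> = A^-8 + 1 - A^4 (w = -4)
1 component over 4 crossings, w = -4
9 Fox colorings among 3^4, |V(-1)| = 3: tricolorable
why: |V(-1)| = 3: so tricolorable, since 3 divides 3


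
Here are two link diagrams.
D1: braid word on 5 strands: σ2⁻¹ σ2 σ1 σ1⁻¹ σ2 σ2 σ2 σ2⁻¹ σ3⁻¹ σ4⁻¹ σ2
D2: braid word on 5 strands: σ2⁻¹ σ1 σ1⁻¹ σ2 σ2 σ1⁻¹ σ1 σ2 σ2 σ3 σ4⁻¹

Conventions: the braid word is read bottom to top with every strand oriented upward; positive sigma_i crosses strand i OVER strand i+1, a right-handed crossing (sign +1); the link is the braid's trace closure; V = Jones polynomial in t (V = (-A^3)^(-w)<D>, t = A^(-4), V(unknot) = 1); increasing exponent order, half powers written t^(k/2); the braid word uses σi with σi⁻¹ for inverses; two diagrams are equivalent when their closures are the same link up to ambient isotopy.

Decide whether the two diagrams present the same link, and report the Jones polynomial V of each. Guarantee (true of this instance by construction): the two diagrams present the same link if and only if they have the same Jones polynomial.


same link: yes
V(D1) = -t^(1/2) - t^(3/2) - t^(5/2) + t^(9/2)  [11 crossings, <D> = -A^-15 + A^-7 + A^-3 + A, w = +1]
V(D2) = -t^(1/2) - t^(3/2) - t^(5/2) + t^(9/2)  (w +3, c 11, <D> = -A^-9 + A^-1 + A^3 + A^7)
note: Markov moves rewrite D1 (11 crossings) into D2 (11)


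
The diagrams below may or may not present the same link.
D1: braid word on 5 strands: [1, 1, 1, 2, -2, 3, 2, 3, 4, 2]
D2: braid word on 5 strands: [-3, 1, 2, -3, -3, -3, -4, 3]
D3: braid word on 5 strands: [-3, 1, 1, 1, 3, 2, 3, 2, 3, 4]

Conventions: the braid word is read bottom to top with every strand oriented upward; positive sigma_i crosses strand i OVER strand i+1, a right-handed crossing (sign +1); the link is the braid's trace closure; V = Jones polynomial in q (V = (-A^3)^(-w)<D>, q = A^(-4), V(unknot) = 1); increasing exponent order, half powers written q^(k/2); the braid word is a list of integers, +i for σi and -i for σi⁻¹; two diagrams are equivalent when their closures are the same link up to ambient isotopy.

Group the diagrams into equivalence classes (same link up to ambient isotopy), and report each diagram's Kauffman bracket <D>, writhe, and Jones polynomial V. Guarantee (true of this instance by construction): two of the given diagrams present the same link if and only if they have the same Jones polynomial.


classes: {D1, D3} | {D2}
V(D1) = q^2 + 2q^4 - 2q^5 + q^6 - 2q^7 + q^8  [10 crossings, <D> = A^-8 - 2A^-4 + 1 - 2A^4 + 2A^8 + A^16, w = +8]
V(D2) = -q^-4 + q^-3 + q^-1  (w -2, c 8, <D> = A^-2 + A^6 - A^10)
V(D3) = q^2 + 2q^4 - 2q^5 + q^6 - 2q^7 + q^8  (w +8, c 10, <D> = A^-8 - 2A^-4 + 1 - 2A^4 + 2A^8 + A^16)
insight: V(q) takes 2 values over 3 diagrams, fixing the grouping


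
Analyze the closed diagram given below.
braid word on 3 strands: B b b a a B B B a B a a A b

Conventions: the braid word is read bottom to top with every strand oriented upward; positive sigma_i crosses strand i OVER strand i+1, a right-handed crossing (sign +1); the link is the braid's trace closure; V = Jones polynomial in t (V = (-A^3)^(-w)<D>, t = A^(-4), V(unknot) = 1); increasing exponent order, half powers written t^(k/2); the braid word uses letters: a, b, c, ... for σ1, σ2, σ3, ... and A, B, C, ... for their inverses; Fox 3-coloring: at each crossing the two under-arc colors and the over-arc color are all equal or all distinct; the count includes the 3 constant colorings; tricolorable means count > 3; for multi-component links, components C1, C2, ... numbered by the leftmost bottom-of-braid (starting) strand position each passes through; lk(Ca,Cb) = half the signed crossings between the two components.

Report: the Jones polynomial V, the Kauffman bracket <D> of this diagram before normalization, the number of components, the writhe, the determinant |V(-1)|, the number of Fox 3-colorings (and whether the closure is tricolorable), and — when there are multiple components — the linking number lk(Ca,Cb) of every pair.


V = t^-2 - 2t^-1 + 4 - 4t + 4t^2 - 4t^3 + 3t^4 - 2t^5 + t^6
<D> = A^-18 - 2A^-14 + 3A^-10 - 4A^-6 + 4A^-2 - 4A^2 + 4A^6 - 2A^10 + A^14 (w = +2)
1 component over 14 crossings, w = +2
3 Fox colorings among 3^14, |V(-1)| = 25: not tricolorable
why: the span of V is 8, forcing >= 8 crossings in any diagram


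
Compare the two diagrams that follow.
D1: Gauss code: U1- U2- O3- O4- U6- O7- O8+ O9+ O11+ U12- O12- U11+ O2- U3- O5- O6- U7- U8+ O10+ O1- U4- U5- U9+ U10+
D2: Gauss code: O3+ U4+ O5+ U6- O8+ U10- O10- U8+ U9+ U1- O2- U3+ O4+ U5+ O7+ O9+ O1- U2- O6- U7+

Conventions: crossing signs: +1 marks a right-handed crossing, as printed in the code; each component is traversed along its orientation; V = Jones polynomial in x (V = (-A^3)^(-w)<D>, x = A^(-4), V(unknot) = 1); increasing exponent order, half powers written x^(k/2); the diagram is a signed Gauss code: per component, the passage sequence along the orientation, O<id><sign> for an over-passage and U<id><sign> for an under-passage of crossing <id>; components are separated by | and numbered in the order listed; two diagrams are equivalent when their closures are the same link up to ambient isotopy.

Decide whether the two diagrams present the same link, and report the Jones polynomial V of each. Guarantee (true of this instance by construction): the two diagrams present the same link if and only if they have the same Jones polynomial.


equivalent: no
D1 (bracket A^-8 + 1 - A^4; 12 crossings at w = -4): V = -x^-4 + x^-3 + x^-1
D2 (bracket A^-14 - 2A^-10 + 2A^-6 - 2A^-2 + 2A^2 - A^6 + A^10; 10 crossings at w = +2): V = x^-1 - 1 + 2x - 2x^2 + 2x^3 - 2x^4 + x^5
key observation: 2 values of V(x) split the 2 diagrams


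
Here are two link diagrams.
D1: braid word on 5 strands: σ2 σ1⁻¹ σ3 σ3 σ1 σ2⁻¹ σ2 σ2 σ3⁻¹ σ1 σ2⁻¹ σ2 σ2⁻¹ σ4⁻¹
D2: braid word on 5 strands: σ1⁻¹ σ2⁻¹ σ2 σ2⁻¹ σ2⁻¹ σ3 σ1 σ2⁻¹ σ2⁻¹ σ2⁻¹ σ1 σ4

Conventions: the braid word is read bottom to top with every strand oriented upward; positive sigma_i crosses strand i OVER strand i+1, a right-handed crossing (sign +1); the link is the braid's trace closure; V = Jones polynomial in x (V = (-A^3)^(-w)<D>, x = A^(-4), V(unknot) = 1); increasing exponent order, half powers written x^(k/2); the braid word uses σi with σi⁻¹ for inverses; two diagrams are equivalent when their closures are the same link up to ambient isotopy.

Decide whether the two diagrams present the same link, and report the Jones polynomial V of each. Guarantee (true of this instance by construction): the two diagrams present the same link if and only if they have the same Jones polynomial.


same link: no
V(D1) = 1  [14 crossings, <D> = A^6, w = +2]
V(D2) = -x^-7 + x^-6 - x^-5 + x^-4 + x^-2  (w -2, c 12, <D> = A^2 + A^10 - A^14 + A^18 - A^22)
note: 2 values of V(x) split the 2 diagrams


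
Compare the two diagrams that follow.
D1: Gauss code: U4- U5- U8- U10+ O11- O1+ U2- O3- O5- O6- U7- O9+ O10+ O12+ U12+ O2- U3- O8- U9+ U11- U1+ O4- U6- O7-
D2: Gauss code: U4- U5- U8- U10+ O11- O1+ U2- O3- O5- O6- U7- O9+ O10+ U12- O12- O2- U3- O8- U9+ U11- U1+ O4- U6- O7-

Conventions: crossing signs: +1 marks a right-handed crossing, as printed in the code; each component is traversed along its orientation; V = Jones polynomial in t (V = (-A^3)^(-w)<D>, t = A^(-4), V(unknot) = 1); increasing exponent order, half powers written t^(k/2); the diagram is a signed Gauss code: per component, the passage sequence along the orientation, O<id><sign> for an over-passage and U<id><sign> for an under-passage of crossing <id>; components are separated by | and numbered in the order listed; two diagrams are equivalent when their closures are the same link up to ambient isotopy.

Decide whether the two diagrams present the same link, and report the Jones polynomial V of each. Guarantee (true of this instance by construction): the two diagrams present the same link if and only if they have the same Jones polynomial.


equivalent: yes
V(D1) = -t^-6 + t^-5 - t^-4 + 2t^-3 - t^-2 + t^-1  (w -4, c 12, <D> = A^-8 - A^-4 + 2 - A^4 + A^8 - A^12)
V(D2) = -t^-6 + t^-5 - t^-4 + 2t^-3 - t^-2 + t^-1  (w -6, c 12, <D> = A^-14 - A^-10 + 2A^-6 - A^-2 + A^2 - A^6)
why: all 2 diagrams share one V(t), hence one class


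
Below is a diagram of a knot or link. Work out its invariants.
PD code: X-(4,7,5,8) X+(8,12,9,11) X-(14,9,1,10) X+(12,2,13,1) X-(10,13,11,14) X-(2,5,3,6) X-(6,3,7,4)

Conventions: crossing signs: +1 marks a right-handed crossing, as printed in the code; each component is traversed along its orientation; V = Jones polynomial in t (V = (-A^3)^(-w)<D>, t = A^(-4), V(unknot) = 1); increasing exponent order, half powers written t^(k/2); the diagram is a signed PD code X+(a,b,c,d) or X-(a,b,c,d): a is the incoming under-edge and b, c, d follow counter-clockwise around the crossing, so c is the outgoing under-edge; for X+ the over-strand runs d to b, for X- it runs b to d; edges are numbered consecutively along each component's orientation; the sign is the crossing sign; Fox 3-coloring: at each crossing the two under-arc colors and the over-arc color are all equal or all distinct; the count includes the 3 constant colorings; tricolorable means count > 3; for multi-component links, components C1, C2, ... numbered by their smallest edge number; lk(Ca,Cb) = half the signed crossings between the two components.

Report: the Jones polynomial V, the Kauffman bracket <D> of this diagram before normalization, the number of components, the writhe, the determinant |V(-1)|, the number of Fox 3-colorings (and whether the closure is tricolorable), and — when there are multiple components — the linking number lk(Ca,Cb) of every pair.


V(t) = -t^-6 + 2t^-5 - 2t^-4 + 3t^-3 - 3t^-2 + 2t^-1 - 1 + t
bracket: -A^-13 + A^-9 - 2A^-5 + 3A^-1 - 3A^3 + 2A^7 - 2A^11 + A^15, w = -3
1 component, writhe -3, over 7 crossings
det 15, colorings 9 of 3^7 — tricolorable
observation: det 15 = |V(-1)|; divisible by 3, so tricolorable


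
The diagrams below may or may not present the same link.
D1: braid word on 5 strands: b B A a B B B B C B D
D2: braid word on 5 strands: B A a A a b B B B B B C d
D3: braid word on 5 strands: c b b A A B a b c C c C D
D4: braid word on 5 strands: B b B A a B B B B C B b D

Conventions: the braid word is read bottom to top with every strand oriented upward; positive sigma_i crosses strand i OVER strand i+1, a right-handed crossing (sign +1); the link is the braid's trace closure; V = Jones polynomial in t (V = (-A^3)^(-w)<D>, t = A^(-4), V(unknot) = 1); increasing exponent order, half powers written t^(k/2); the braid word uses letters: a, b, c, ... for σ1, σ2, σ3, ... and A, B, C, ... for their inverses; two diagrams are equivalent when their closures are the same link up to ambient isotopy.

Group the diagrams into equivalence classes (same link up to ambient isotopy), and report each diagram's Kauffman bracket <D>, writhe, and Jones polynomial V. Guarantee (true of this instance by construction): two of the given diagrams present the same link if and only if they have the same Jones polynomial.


grouping into links: {D1, D2, D4} | {D3}
V(D1) = t^(-15/2) - t^(-7/2) - t^(-5/2) - t^(-3/2)  (w -7, c 11, <D> = A^-15 + A^-11 + A^-7 - A^9)
V(D2) = t^(-15/2) - t^(-7/2) - t^(-5/2) - t^(-3/2)  [13 crossings, <D> = A^-9 + A^-5 + A^-1 - A^15, w = -5]
D3 (bracket -A^-11 + 2A^-7 - A^-3 + 2A - A^5 + A^9; 13 crossings at w = +1): V = -t^(-3/2) + t^(-1/2) - 2t^(1/2) + t^(3/2) - 2t^(5/2) + t^(7/2)
V(D4) = t^(-15/2) - t^(-7/2) - t^(-5/2) - t^(-3/2)  (w -7, c 13, <D> = A^-15 + A^-11 + A^-7 - A^9)
why: comparing 4 Jones polynomials yields 2 groups


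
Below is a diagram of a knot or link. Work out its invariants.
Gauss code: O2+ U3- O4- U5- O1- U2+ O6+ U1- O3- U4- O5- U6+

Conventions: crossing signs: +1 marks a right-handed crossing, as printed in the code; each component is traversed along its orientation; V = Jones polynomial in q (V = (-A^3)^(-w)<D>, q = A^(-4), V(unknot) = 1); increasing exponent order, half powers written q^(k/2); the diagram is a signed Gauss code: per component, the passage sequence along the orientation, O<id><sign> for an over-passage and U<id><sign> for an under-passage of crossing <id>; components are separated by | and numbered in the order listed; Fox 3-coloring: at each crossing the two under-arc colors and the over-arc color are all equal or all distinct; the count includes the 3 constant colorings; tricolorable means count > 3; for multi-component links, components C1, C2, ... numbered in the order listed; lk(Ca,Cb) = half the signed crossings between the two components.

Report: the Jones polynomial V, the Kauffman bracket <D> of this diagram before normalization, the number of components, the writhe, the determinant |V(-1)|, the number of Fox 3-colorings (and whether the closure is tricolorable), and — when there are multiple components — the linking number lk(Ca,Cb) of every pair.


V(q) = q^-5 - 2q^-4 + 2q^-3 - 2q^-2 + 2q^-1 - 1 + q
bracket: A^-10 - A^-6 + 2A^-2 - 2A^2 + 2A^6 - 2A^10 + A^14, w = -2
1 component, writhe -2, over 6 crossings
det 11, colorings 3 of 3^6 — not tricolorable
observation: the span of V is 6, forcing >= 6 crossings in any diagram


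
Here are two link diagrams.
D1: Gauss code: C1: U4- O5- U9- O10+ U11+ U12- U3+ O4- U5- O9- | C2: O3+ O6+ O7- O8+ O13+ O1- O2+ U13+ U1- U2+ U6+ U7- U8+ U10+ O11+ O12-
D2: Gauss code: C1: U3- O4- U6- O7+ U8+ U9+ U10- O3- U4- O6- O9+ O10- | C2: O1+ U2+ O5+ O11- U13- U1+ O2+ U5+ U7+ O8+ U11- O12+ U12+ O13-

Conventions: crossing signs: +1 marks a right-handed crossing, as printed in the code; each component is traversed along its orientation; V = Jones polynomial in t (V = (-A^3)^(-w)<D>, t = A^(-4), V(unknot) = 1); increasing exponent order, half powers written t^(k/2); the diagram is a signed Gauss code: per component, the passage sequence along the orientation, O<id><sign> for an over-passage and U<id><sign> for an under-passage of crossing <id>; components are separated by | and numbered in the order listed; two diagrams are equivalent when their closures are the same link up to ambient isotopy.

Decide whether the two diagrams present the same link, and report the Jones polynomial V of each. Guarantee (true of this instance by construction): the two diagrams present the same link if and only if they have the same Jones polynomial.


equivalent: yes
V(D1) = t^(-7/2) - t^(-5/2) + t^(-3/2) - 2t^(-1/2) - t^(3/2)  (w +1, c 13, <D> = A^-3 + 2A^5 - A^9 + A^13 - A^17)
V(D2) = t^(-7/2) - t^(-5/2) + t^(-3/2) - 2t^(-1/2) - t^(3/2)  (w +1, c 13, <D> = A^-3 + 2A^5 - A^9 + A^13 - A^17)
why: Reidemeister moves carry D1 (13 crossings) to D2 (13)


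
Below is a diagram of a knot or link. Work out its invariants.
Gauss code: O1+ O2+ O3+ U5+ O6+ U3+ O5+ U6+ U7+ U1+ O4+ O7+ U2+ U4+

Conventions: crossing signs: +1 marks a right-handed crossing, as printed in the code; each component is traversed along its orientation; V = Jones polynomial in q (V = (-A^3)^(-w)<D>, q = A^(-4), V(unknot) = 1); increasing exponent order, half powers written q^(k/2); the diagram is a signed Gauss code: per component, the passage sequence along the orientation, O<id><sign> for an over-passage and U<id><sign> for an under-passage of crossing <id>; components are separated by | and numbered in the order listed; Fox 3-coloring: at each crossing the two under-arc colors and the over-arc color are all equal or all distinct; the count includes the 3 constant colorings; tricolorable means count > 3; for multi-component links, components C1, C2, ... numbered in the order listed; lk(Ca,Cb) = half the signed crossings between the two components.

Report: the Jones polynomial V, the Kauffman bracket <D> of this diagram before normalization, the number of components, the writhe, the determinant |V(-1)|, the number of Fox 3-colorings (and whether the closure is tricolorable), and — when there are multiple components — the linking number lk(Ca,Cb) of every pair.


V(q) = q^2 + 2q^4 - 2q^5 + q^6 - 2q^7 + q^8
bracket: -A^-11 + 2A^-7 - A^-3 + 2A - 2A^5 - A^13, w = +7
1 component, writhe +7, over 7 crossings
det 9, colorings 27 of 3^7 — tricolorable
observation: V spans 6 powers of q: at least 6 crossings in any diagram
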